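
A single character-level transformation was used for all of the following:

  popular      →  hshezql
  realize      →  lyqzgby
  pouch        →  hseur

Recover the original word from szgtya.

olives

p(15)→h(7) and o(14)→s(18) fit y≡15x+16 (mod 26); the inverse of 15 mod 26 is 7. This is an affine cipher: with a=0,…,z=25, each position x becomes (15x+16) mod 26.
Decoding szgtya: s(18)→7·(18−16)≡14=o; z(25)→7·(25−16)≡11=l; g(6)→7·(6−16)≡8=i; t(19)→7·(19−16)≡21=v; y(24)→7·(24−16)≡4=e; a(0)→7·(0−16)≡18=s (all mod 26).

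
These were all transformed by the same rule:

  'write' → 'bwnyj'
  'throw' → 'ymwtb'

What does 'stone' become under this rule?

xytsj

Compare letters: w→b is +5, r→w is +5, i→n is +5 — a constant shift. Each letter is shifted forward by 5 in the alphabet (a Caesar shift of +5).
For stone: s+5=x, t+5=y, o+5=t, n+5=s, e+5=j.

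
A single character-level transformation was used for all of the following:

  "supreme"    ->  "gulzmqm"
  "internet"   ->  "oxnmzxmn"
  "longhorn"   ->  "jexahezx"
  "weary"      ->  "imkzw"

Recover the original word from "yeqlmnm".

compete

This is an affine cipher: with a=0,…,z=25, each position x becomes (7x+10) mod 26.
Decoding yeqlmnm: y(24)→15·(24−10)≡2=c; e(4)→15·(4−10)≡14=o; q(16)→15·(16−10)≡12=m; l(11)→15·(11−10)≡15=p; m(12)→15·(12−10)≡4=e; n(13)→15·(13−10)≡19=t; m(12)→15·(12−10)≡4=e (all mod 26).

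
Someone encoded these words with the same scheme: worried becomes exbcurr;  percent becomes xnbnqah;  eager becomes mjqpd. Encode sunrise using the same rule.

The shift increases by 1 at each position, starting from +8: 8, 9, 10, ….
On sunrise: s+8=a, u+9=d, n+10=x, r+11=c, i+12=u, s+13=f, e+14=s.

adxcufs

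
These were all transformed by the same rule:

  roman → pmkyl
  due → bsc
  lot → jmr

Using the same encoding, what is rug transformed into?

pse

Compare letters: r→p is +24, o→m is +24, m→k is +24 — a constant shift. It's a constant shift of +24 (ROT24).
For rug: r+24=p, u+24=s, g+24=e.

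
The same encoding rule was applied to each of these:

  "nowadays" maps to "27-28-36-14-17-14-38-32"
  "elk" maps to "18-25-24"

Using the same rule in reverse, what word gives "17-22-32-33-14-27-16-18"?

distance

The number is (letter's place in the alphabet, a=1) + 13.
Reversing it on 17-22-32-33-14-27-16-18: 17→(17−13)÷1=4=d, 22→(22−13)÷1=9=i, 32→(32−13)÷1=19=s, 33→(33−13)÷1=20=t, 14→(14−13)÷1=1=a, 27→(27−13)÷1=14=n, 16→(16−13)÷1=3=c, 18→(18−13)÷1=5=e.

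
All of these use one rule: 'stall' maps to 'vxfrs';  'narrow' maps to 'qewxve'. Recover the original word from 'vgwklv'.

screen

Each letter shifts forward by (position + 3), i.e. 3, 4, 5, … — the shift grows by one for each successive letter.
Undoing it on vgwklv: v−3=s, g−4=c, w−5=r, k−6=e, l−7=e, v−8=n.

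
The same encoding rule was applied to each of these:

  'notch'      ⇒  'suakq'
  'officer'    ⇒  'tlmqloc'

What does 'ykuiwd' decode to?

In notch: n→s is +5, o→u is +6, t→a is +7, c→k is +8 — the shift increases by 1 each position. The shift increases by 1 at each position, starting from +5: 5, 6, 7, ….
Reversing it on ykuiwd: y−5=t, k−6=e, u−7=n, i−8=a, w−9=n, d−10=t.

tenant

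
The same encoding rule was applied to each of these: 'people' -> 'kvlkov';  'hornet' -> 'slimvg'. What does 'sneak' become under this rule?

hmvzp

Each pair mirrors across the alphabet (p↔k, e↔v, o↔l): positions sum to 25. Each letter is replaced by its mirror in the alphabet: a↔z, b↔y, c↔x, and so on (the Atbash cipher).
On sneak: s↔h, n↔m, e↔v, a↔z, k↔p.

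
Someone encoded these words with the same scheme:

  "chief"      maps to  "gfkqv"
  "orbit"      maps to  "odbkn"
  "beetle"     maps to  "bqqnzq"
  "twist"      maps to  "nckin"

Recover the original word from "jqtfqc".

nephew

c(2)→g(6) and h(7)→f(5) fit y≡5x+22 (mod 26); the inverse of 5 mod 26 is 21. Treating letters as 0–25, the rule is x ↦ 5x + 22 (mod 26).
Undoing it on jqtfqc: j(9)→21·(9−22)≡13=n; q(16)→21·(16−22)≡4=e; t(19)→21·(19−22)≡15=p; f(5)→21·(5−22)≡7=h; q(16)→21·(16−22)≡4=e; c(2)→21·(2−22)≡22=w (all mod 26).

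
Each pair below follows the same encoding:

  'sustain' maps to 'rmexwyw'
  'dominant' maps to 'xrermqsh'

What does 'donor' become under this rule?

The output letters match the input read backwards, each shifted +4: sustain reversed is niatsus. The word is reversed, then every letter is shifted forward by 4.
On donor: reverse → ronod; then shift: r+4=v, o+4=s, n+4=r, o+4=s, d+4=h.

vsrsh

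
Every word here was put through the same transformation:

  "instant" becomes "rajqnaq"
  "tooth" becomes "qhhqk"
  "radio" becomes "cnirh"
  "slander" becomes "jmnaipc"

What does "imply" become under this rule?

This is an affine cipher: with a=0,…,z=25, each position x becomes (7x+13) mod 26.
On imply: i(8)→7·8+13≡17=r; m(12)→7·12+13≡19=t; p(15)→7·15+13≡14=o; l(11)→7·11+13≡12=m; y(24)→7·24+13≡25=z (all mod 26).

rtomz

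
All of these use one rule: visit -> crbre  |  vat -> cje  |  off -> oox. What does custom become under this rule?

The output letters match the input read backwards, each shifted +9: visit reversed is tisiv. Read the word backwards and shift each letter +9.
On custom: reverse → motsuc; then shift: m+9=v, o+9=x, t+9=c, s+9=b, u+9=d, c+9=l.

vxcbdl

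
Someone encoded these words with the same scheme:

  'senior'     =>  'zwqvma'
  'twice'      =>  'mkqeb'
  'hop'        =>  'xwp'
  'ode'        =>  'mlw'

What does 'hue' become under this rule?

mcp

Two steps: reverse the string, then apply a Caesar shift of +8.
For hue: reverse → euh; then shift: e+8=m, u+8=c, h+8=p.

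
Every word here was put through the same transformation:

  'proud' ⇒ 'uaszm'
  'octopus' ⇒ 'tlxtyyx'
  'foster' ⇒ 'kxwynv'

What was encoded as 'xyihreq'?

special

Shifts by position in proud: pos 0: p→u (+5), pos 1: r→a (+9), pos 2: o→s (+4), pos 3: u→z (+5), pos 4: d→m (+9) — repeating every 3. The shifts repeat in a cycle of length 3: positions 0,1,… shift by +5, +9, +4, then the pattern repeats.
Decoding xyihreq: x−5=s, y−9=p, i−4=e, h−5=c, r−9=i, e−4=a, q−5=l.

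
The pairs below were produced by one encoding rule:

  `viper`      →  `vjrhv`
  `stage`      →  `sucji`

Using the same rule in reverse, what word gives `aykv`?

axis

In viper: v→v is +0, i→j is +1, p→r is +2, e→h is +3 — the shift increases by 1 each position. The shift increases by 1 at each position, starting from +0: 0, 1, 2, ….
Undoing it on aykv: a−0=a, y−1=x, k−2=i, v−3=s.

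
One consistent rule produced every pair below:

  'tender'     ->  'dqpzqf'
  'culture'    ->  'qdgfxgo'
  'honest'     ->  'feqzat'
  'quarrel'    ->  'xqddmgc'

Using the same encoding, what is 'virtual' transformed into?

The word is reversed, then every letter is shifted forward by 12.
For virtual: reverse → lautriv; then shift: l+12=x, a+12=m, u+12=g, t+12=f, r+12=d, i+12=u, v+12=h.

xmgfduh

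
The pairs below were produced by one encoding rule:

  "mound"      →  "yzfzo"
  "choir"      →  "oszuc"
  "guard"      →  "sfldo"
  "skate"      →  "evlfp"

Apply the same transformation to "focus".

Shifts by position in mound: pos 0: m→y (+12), pos 1: o→z (+11), pos 2: u→f (+11), pos 3: n→z (+12), pos 4: d→o (+11) — repeating every 3. It's a Vigenère-style cipher with numeric key [12,11,11]: position i shifts by key[i mod 3].
Applying it to focus: f+12=r, o+11=z, c+11=n, u+12=g, s+11=d.

rzngd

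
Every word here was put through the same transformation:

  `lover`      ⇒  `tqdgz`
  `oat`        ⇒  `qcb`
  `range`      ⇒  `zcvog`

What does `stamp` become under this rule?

abcux

The rule splits by letter class: vowels +2, consonants +8.
Applying it to stamp: s(cons)+8=a, t(cons)+8=b, a(vowel)+2=c, m(cons)+8=u, p(cons)+8=x.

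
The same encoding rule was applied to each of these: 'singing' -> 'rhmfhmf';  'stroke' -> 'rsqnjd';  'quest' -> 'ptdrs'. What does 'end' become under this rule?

Compare letters: s→r is +25, i→h is +25, n→m is +25 — a constant shift. This is a Caesar cipher with shift 25.
On end: e+25=d, n+25=m, d+25=c.

dmc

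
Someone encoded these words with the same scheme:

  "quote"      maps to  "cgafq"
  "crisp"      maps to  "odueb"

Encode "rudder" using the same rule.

dgppqd

Compare letters: q→c is +12, u→g is +12, o→a is +12 — a constant shift. Every letter moves 12 places later in the alphabet, wrapping around z→a.
For rudder: r+12=d, u+12=g, d+12=p, d+12=p, e+12=q, r+12=d.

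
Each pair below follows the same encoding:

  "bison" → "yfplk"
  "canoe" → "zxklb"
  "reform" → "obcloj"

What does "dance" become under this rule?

axkzb

Compare letters: b→y is +23, i→f is +23, s→p is +23 — a constant shift. This is a Caesar cipher with shift 23.
On dance: d+23=a, a+23=x, n+23=k, c+23=z, e+23=b.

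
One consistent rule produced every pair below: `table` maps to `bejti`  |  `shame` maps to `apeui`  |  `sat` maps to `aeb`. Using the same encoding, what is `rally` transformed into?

The shift depends on letter class: consonant t→b is +8, but vowel a→e is +4. Vowels shift forward by 4 and consonants shift forward by 8.
Applying it to rally: r(cons)+8=z, a(vowel)+4=e, l(cons)+8=t, l(cons)+8=t, y(cons)+8=g.

zettg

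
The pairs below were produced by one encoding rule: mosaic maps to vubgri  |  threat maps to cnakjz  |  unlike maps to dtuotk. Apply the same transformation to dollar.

A repeating key of period 2 is used — shifts +9, +6 over and over.
For dollar: d+9=m, o+6=u, l+9=u, l+6=r, a+9=j, r+6=x.

muurjx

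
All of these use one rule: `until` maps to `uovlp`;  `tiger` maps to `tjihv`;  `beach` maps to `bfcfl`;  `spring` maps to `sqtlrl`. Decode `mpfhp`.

In until: u→u is +0, n→o is +1, t→v is +2, i→l is +3 — the shift increases by 1 each position. Each letter shifts forward by its position index (0, 1, 2, …) — the shift grows by one for each successive letter.
Undoing it on mpfhp: m−0=m, p−1=o, f−2=d, h−3=e, p−4=l.

model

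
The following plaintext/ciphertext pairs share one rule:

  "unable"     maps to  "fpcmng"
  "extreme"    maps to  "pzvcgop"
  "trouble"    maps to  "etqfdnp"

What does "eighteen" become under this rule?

pkisvgpp

Shifts by position in unable: pos 0: u→f (+11), pos 1: n→p (+2), pos 2: a→c (+2), pos 3: b→m (+11), pos 4: l→n (+2), pos 5: e→g (+2) — repeating every 3. A repeating key of period 3 is used — shifts +11, +2, +2 over and over.
Applying it to eighteen: e+11=p, i+2=k, g+2=i, h+11=s, t+2=v, e+2=g, e+11=p, n+2=p.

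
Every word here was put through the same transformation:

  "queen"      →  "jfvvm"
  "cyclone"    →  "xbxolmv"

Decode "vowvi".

elder

Letters are reflected about the middle of the alphabet (position → 25−position): Atbash.
Undoing it on vowvi: v↔e, o↔l, w↔d, v↔e, i↔r.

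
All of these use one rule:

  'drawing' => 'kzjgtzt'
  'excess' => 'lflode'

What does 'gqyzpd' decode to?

zipper

The shift increases by 1 at each position, starting from +7: 7, 8, 9, ….
Undoing it on gqyzpd: g−7=z, q−8=i, y−9=p, z−10=p, p−11=e, d−12=r.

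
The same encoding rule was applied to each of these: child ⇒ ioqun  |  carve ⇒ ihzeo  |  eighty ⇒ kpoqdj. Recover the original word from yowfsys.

showing

In child: c→i is +6, h→o is +7, i→q is +8, l→u is +9 — the shift increases by 1 each position. The shift increases by 1 at each position, starting from +6: 6, 7, 8, ….
Decoding yowfsys: y−6=s, o−7=h, w−8=o, f−9=w, s−10=i, y−11=n, s−12=g.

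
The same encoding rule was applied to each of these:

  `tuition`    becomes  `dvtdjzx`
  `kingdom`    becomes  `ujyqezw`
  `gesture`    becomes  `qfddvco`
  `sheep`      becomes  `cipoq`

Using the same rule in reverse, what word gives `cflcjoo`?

seaside

The shifts repeat in a cycle of length 3: positions 0,1,… shift by +10, +1, +11, then the pattern repeats.
Decoding cflcjoo: c−10=s, f−1=e, l−11=a, c−10=s, j−1=i, o−11=d, o−10=e.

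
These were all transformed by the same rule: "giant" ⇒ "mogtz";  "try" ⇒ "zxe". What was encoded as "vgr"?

pal

Compare letters: g→m is +6, i→o is +6, a→g is +6 — a constant shift. Every letter moves 6 places later in the alphabet, wrapping around z→a.
Reversing it on vgr: v−6=p, g−6=a, r−6=l.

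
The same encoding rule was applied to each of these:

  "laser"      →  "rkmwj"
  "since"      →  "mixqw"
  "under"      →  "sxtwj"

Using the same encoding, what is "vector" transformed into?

l(11)→r(17) and a(0)→k(10) fit y≡3x+10 (mod 26); the inverse of 3 mod 26 is 9. Treating letters as 0–25, the rule is x ↦ 3x + 10 (mod 26).
For vector: v(21)→3·21+10≡21=v; e(4)→3·4+10≡22=w; c(2)→3·2+10≡16=q; t(19)→3·19+10≡15=p; o(14)→3·14+10≡0=a; r(17)→3·17+10≡9=j (all mod 26).

vwqpaj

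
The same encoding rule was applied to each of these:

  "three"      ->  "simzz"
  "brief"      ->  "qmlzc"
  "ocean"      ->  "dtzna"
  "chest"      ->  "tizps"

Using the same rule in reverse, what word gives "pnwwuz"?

t(19)→s(18) and h(7)→i(8) fit y≡3x+13 (mod 26); the inverse of 3 mod 26 is 9. Treating letters as 0–25, the rule is x ↦ 3x + 13 (mod 26).
Undoing it on pnwwuz: p(15)→9·(15−13)≡18=s; n(13)→9·(13−13)≡0=a; w(22)→9·(22−13)≡3=d; w(22)→9·(22−13)≡3=d; u(20)→9·(20−13)≡11=l; z(25)→9·(25−13)≡4=e (all mod 26).

saddle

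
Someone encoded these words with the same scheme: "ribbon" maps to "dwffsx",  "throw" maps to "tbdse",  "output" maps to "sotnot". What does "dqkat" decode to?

r(17)→d(3) and i(8)→w(22) fit y≡21x+10 (mod 26); the inverse of 21 mod 26 is 5. Each letter's alphabet position (a=0..z=25) is mapped through 21·x+10 mod 26 — an affine cipher.
Undoing it on dqkat: d(3)→5·(3−10)≡17=r; q(16)→5·(16−10)≡4=e; k(10)→5·(10−10)≡0=a; a(0)→5·(0−10)≡2=c; t(19)→5·(19−10)≡19=t (all mod 26).

react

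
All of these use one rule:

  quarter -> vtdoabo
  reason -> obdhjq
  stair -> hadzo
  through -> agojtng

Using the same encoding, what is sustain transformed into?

hthadzq

q(16)→v(21) and u(20)→t(19) fit y≡19x+3 (mod 26); the inverse of 19 mod 26 is 11. This is an affine cipher: with a=0,…,z=25, each position x becomes (19x+3) mod 26.
On sustain: s(18)→19·18+3≡7=h; u(20)→19·20+3≡19=t; s(18)→19·18+3≡7=h; t(19)→19·19+3≡0=a; a(0)→19·0+3≡3=d; i(8)→19·8+3≡25=z; n(13)→19·13+3≡16=q (all mod 26).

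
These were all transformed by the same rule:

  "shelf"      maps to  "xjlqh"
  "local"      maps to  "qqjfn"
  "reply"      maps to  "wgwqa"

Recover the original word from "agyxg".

Shifts by position in shelf: pos 0: s→x (+5), pos 1: h→j (+2), pos 2: e→l (+7), pos 3: l→q (+5), pos 4: f→h (+2) — repeating every 3. It's a Vigenère-style cipher with numeric key [5,2,7]: position i shifts by key[i mod 3].
Decoding agyxg: a−5=v, g−2=e, y−7=r, x−5=s, g−2=e.

verse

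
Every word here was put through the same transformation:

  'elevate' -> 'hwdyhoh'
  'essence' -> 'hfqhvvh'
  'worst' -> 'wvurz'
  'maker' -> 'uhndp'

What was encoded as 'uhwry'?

voter

The word is reversed, then every letter is shifted forward by 3.
Reversing it on uhwry: shift back: u−3=r, h−3=e, w−3=t, r−3=o, y−3=v → retov; then reverse → voter.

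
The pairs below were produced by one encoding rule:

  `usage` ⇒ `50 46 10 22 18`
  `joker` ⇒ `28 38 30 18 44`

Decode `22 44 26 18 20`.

u(#21)→50 and s(#19)→46: differences scale by 2, so n = 2·pos + 8. The formula is n = 2×(alphabet index, a=1) + 8.
Undoing it on 22 44 26 18 20: 22→(22−8)÷2=7=g, 44→(44−8)÷2=18=r, 26→(26−8)÷2=9=i, 18→(18−8)÷2=5=e, 20→(20−8)÷2=6=f.

grief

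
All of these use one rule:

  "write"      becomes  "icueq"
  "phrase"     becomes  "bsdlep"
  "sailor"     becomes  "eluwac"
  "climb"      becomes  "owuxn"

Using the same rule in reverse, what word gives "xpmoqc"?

leader

Shifts by position in write: pos 0: w→i (+12), pos 1: r→c (+11), pos 2: i→u (+12), pos 3: t→e (+11) — repeating every 2. It's a Vigenère-style cipher with numeric key [12,11]: position i shifts by key[i mod 2].
Undoing it on xpmoqc: x−12=l, p−11=e, m−12=a, o−11=d, q−12=e, c−11=r.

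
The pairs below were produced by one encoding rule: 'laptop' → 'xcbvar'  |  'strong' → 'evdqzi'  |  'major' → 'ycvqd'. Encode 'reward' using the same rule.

dgicdf

It's a Vigenère-style cipher with numeric key [12,2]: position i shifts by key[i mod 2].
For reward: r+12=d, e+2=g, w+12=i, a+2=c, r+12=d, d+2=f.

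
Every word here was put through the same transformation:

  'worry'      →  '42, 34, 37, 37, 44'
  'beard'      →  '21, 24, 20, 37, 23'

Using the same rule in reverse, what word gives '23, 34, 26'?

w is letter #23 and maps to 42: an offset of 19. Letters become their 1-based position plus 19 (so a→20, b→21, …).
Reversing it on 23, 34, 26: 23→(23−19)÷1=4=d, 34→(34−19)÷1=15=o, 26→(26−19)÷1=7=g.

dog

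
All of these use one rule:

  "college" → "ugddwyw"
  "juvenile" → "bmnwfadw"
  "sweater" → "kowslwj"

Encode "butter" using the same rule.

Compare letters: c→u is +18, o→g is +18, l→d is +18 — a constant shift. Every letter moves 18 places later in the alphabet, wrapping around z→a.
For butter: b+18=t, u+18=m, t+18=l, t+18=l, e+18=w, r+18=j.

tmllwj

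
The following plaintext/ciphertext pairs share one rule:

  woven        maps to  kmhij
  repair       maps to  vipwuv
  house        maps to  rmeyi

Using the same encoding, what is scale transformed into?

Each letter's alphabet position (a=0..z=25) is mapped through 3·x+22 mod 26 — an affine cipher.
For scale: s(18)→3·18+22≡24=y; c(2)→3·2+22≡2=c; a(0)→3·0+22≡22=w; l(11)→3·11+22≡3=d; e(4)→3·4+22≡8=i (all mod 26).

ycwdi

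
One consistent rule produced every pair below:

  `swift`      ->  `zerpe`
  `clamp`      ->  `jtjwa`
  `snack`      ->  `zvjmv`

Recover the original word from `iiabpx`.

Each letter shifts forward by (position + 7), i.e. 7, 8, 9, … — the shift grows by one for each successive letter.
Decoding iiabpx: i−7=b, i−8=a, a−9=r, b−10=r, p−11=e, x−12=l.

barrel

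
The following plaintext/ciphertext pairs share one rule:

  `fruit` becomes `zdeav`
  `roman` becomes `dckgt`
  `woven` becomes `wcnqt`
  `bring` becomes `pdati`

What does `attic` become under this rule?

gvvay

This is an affine cipher: with a=0,…,z=25, each position x becomes (9x+6) mod 26.
On attic: a(0)→9·0+6≡6=g; t(19)→9·19+6≡21=v; t(19)→9·19+6≡21=v; i(8)→9·8+6≡0=a; c(2)→9·2+6≡24=y (all mod 26).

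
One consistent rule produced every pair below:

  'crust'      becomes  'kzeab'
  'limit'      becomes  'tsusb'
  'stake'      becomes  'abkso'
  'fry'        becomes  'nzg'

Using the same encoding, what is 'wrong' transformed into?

The shift depends on letter class: consonant c→k is +8, but vowel u→e is +10. Two shifts are in play — +10 for a/e/i/o/u, +8 for every other letter.
On wrong: w(cons)+8=e, r(cons)+8=z, o(vowel)+10=y, n(cons)+8=v, g(cons)+8=o.

ezyvo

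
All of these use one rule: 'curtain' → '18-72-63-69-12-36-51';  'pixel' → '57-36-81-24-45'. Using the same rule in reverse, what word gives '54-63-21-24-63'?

Each letter becomes 3×(its alphabet position, a=1..z=26) + 9.
Undoing it on 54-63-21-24-63: 54→(54−9)÷3=15=o, 63→(63−9)÷3=18=r, 21→(21−9)÷3=4=d, 24→(24−9)÷3=5=e, 63→(63−9)÷3=18=r.

order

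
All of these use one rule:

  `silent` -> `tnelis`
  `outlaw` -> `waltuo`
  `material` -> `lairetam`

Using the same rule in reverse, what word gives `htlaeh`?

The word is simply reversed.
Reversing it on htlaeh: then reverse → health.

health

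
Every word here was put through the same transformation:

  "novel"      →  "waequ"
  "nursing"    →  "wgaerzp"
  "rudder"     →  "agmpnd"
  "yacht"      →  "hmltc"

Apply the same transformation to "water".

fmcqa

It's a Vigenère-style cipher with numeric key [9,12]: position i shifts by key[i mod 2].
On water: w+9=f, a+12=m, t+9=c, e+12=q, r+9=a.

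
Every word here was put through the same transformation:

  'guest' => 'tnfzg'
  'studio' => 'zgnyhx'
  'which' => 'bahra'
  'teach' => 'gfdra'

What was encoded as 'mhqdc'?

g(6)→t(19) and u(20)→n(13) fit y≡7x+3 (mod 26); the inverse of 7 mod 26 is 15. This is an affine cipher: with a=0,…,z=25, each position x becomes (7x+3) mod 26.
Decoding mhqdc: m(12)→15·(12−3)≡5=f; h(7)→15·(7−3)≡8=i; q(16)→15·(16−3)≡13=n; d(3)→15·(3−3)≡0=a; c(2)→15·(2−3)≡11=l (all mod 26).

final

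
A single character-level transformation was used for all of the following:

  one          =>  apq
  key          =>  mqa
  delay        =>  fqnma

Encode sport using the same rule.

The shift depends on letter class: consonant n→p is +2, but vowel o→a is +12. Vowels shift forward by 12 and consonants shift forward by 2.
For sport: s(cons)+2=u, p(cons)+2=r, o(vowel)+12=a, r(cons)+2=t, t(cons)+2=v.

uratv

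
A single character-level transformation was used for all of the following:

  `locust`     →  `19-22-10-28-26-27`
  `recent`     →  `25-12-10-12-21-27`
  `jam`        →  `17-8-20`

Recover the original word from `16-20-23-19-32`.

imply

l is letter #12 and maps to 19: an offset of 7. The number is (letter's place in the alphabet, a=1) + 7.
Undoing it on 16-20-23-19-32: 16→(16−7)÷1=9=i, 20→(20−7)÷1=13=m, 23→(23−7)÷1=16=p, 19→(19−7)÷1=12=l, 32→(32−7)÷1=25=y.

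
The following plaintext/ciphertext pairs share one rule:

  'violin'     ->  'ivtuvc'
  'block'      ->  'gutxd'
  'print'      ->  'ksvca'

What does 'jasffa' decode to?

street

This is an affine cipher: with a=0,…,z=25, each position x becomes (17x+15) mod 26.
Decoding jasffa: j(9)→23·(9−15)≡18=s; a(0)→23·(0−15)≡19=t; s(18)→23·(18−15)≡17=r; f(5)→23·(5−15)≡4=e; f(5)→23·(5−15)≡4=e; a(0)→23·(0−15)≡19=t (all mod 26).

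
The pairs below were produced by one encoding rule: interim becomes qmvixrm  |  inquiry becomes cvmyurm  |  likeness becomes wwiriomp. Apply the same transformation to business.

wwirmwyf

The output letters match the input read backwards, each shifted +4: interim reversed is miretni. The word is reversed, then every letter is shifted forward by 4.
For business: reverse → ssenisub; then shift: s+4=w, s+4=w, e+4=i, n+4=r, i+4=m, s+4=w, u+4=y, b+4=f.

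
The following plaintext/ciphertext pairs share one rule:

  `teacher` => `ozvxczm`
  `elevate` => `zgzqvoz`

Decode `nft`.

sky

This is a Caesar cipher with shift 21.
Reversing it on nft: n−21=s, f−21=k, t−21=y.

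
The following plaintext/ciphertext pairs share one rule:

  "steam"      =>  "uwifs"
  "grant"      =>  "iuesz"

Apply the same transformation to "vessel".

In steam: s→u is +2, t→w is +3, e→i is +4, a→f is +5 — the shift increases by 1 each position. Each letter shifts forward by (position + 2), i.e. 2, 3, 4, … — the shift grows by one for each successive letter.
For vessel: v+2=x, e+3=h, s+4=w, s+5=x, e+6=k, l+7=s.

xhwxks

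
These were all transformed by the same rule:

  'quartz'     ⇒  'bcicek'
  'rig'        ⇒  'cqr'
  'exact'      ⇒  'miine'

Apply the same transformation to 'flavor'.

Vowels shift forward by 8 and consonants shift forward by 11.
On flavor: f(cons)+11=q, l(cons)+11=w, a(vowel)+8=i, v(cons)+11=g, o(vowel)+8=w, r(cons)+11=c.

qwigwc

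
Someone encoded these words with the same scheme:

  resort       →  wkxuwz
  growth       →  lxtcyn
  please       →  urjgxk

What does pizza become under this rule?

The shifts repeat in a cycle of length 2: positions 0,1,… shift by +5, +6, then the pattern repeats.
For pizza: p+5=u, i+6=o, z+5=e, z+6=f, a+5=f.

uoeff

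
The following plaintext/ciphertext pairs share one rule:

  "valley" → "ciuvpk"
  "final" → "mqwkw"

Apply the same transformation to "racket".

In valley: v→c is +7, a→i is +8, l→u is +9, l→v is +10 — the shift increases by 1 each position. Each letter shifts forward by (position + 7), i.e. 7, 8, 9, … — the shift grows by one for each successive letter.
On racket: r+7=y, a+8=i, c+9=l, k+10=u, e+11=p, t+12=f.

yilupf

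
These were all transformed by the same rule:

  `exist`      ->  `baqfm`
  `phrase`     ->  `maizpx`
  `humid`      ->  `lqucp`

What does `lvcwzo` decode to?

The output letters match the input read backwards, each shifted +8: exist reversed is tsixe. The word is reversed, then every letter is shifted forward by 8.
Undoing it on lvcwzo: shift back: l−8=d, v−8=n, c−8=u, w−8=o, z−8=r, o−8=g → dnuorg; then reverse → ground.

ground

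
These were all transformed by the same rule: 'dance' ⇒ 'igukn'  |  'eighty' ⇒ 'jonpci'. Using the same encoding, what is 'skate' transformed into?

In dance: d→i is +5, a→g is +6, n→u is +7, c→k is +8 — the shift increases by 1 each position. Letter i (0-indexed) is shifted by i+5, so successive shifts are 5, 6, 7, ….
For skate: s+5=x, k+6=q, a+7=h, t+8=b, e+9=n.

xqhbn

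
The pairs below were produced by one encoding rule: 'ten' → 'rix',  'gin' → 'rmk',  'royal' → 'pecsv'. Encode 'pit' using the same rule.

xmt

The output letters match the input read backwards, each shifted +4: ten reversed is net. The word is reversed, then every letter is shifted forward by 4.
Applying it to pit: reverse → tip; then shift: t+4=x, i+4=m, p+4=t.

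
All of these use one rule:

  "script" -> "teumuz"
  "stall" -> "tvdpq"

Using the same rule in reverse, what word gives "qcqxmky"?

Letter i (0-indexed) is shifted by i+1, so successive shifts are 1, 2, 3, ….
Undoing it on qcqxmky: q−1=p, c−2=a, q−3=n, x−4=t, m−5=h, k−6=e, y−7=r.

panther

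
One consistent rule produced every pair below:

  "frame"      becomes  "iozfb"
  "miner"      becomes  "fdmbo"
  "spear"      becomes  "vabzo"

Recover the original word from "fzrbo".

f(5)→i(8) and r(17)→o(14) fit y≡7x+25 (mod 26); the inverse of 7 mod 26 is 15. Each letter's alphabet position (a=0..z=25) is mapped through 7·x+25 mod 26 — an affine cipher.
Reversing it on fzrbo: f(5)→15·(5−25)≡12=m; z(25)→15·(25−25)≡0=a; r(17)→15·(17−25)≡10=k; b(1)→15·(1−25)≡4=e; o(14)→15·(14−25)≡17=r (all mod 26).

maker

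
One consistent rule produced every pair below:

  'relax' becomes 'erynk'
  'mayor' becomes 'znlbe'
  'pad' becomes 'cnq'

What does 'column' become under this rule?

Each letter is shifted forward by 13 in the alphabet (a Caesar shift of +13).
Applying it to column: c+13=p, o+13=b, l+13=y, u+13=h, m+13=z, n+13=a.

pbyhza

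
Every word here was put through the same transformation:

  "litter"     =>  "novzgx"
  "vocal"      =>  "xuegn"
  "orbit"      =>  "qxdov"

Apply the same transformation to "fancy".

hgpia

Shifts by position in litter: pos 0: l→n (+2), pos 1: i→o (+6), pos 2: t→v (+2), pos 3: t→z (+6) — repeating every 2. It's a Vigenère-style cipher with numeric key [2,6]: position i shifts by key[i mod 2].
Applying it to fancy: f+2=h, a+6=g, n+2=p, c+6=i, y+2=a.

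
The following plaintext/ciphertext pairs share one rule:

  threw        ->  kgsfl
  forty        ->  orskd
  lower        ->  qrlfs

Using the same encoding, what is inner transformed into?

Treating letters as 0–25, the rule is x ↦ 9x + 21 (mod 26).
On inner: i(8)→9·8+21≡15=p; n(13)→9·13+21≡8=i; n(13)→9·13+21≡8=i; e(4)→9·4+21≡5=f; r(17)→9·17+21≡18=s (all mod 26).

piifs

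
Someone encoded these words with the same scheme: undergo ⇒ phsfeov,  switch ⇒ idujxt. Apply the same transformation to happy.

zqqbi

The output letters match the input read backwards, each shifted +1: undergo reversed is ogrednu. Read the word backwards and shift each letter +1.
On happy: reverse → yppah; then shift: y+1=z, p+1=q, p+1=q, a+1=b, h+1=i.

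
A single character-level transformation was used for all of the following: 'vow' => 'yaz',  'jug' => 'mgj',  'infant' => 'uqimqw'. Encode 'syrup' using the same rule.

vbugs

The shift depends on letter class: consonant v→y is +3, but vowel o→a is +12. The rule splits by letter class: vowels +12, consonants +3.
Applying it to syrup: s(cons)+3=v, y(cons)+3=b, r(cons)+3=u, u(vowel)+12=g, p(cons)+3=s.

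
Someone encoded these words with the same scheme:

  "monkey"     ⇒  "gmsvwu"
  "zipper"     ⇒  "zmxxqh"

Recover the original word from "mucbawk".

costume

The word is reversed, then every letter is shifted forward by 8.
Reversing it on mucbawk: shift back: m−8=e, u−8=m, c−8=u, b−8=t, a−8=s, w−8=o, k−8=c → emutsoc; then reverse → costume.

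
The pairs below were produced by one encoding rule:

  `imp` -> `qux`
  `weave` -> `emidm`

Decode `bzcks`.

This is a Caesar cipher with shift 8.
Undoing it on bzcks: b−8=t, z−8=r, c−8=u, k−8=c, s−8=k.

truck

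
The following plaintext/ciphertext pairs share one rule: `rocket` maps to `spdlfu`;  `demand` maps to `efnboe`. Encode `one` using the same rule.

Each letter is shifted forward by 1 in the alphabet (a Caesar shift of +1).
For one: o+1=p, n+1=o, e+1=f.

pof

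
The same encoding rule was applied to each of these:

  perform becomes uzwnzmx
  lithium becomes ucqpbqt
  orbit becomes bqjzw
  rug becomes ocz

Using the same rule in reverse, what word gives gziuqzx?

primary

The output letters match the input read backwards, each shifted +8: perform reversed is mrofrep. Two steps: reverse the string, then apply a Caesar shift of +8.
Undoing it on gziuqzx: shift back: g−8=y, z−8=r, i−8=a, u−8=m, q−8=i, z−8=r, x−8=p → yramirp; then reverse → primary.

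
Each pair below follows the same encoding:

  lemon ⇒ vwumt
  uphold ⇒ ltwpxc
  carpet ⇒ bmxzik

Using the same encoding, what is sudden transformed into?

vmllca

Two steps: reverse the string, then apply a Caesar shift of +8.
For sudden: reverse → neddus; then shift: n+8=v, e+8=m, d+8=l, d+8=l, u+8=c, s+8=a.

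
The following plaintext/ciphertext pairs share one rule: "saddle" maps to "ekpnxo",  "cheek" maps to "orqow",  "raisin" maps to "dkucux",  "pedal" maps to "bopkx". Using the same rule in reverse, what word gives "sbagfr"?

Shifts by position in saddle: pos 0: s→e (+12), pos 1: a→k (+10), pos 2: d→p (+12), pos 3: d→n (+10) — repeating every 2. A repeating key of period 2 is used — shifts +12, +10 over and over.
Undoing it on sbagfr: s−12=g, b−10=r, a−12=o, g−10=w, f−12=t, r−10=h.

growth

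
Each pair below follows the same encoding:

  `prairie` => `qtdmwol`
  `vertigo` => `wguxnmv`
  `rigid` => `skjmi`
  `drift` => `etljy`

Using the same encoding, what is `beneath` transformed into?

cgqifzo

In prairie: p→q is +1, r→t is +2, a→d is +3, i→m is +4 — the shift increases by 1 each position. Letter i (0-indexed) is shifted by i+1, so successive shifts are 1, 2, 3, ….
On beneath: b+1=c, e+2=g, n+3=q, e+4=i, a+5=f, t+6=z, h+7=o.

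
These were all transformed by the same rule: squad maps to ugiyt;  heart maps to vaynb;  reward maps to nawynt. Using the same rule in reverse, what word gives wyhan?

s(18)→u(20) and q(16)→g(6) fit y≡7x+24 (mod 26); the inverse of 7 mod 26 is 15. Treating letters as 0–25, the rule is x ↦ 7x + 24 (mod 26).
Undoing it on wyhan: w(22)→15·(22−24)≡22=w; y(24)→15·(24−24)≡0=a; h(7)→15·(7−24)≡5=f; a(0)→15·(0−24)≡4=e; n(13)→15·(13−24)≡17=r (all mod 26).

wafer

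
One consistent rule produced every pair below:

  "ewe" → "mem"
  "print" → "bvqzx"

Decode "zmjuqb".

timber

Two steps: reverse the string, then apply a Caesar shift of +8.
Decoding zmjuqb: shift back: z−8=r, m−8=e, j−8=b, u−8=m, q−8=i, b−8=t → rebmit; then reverse → timber.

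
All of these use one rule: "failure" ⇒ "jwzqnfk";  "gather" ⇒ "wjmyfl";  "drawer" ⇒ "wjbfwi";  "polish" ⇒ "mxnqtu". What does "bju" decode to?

The word is reversed, then every letter is shifted forward by 5.
Reversing it on bju: shift back: b−5=w, j−5=e, u−5=p → wep; then reverse → pew.

pew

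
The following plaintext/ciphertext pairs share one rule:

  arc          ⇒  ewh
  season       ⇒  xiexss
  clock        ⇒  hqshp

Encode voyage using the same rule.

asdeli

The shift depends on letter class: consonant r→w is +5, but vowel a→e is +4. The rule splits by letter class: vowels +4, consonants +5.
For voyage: v(cons)+5=a, o(vowel)+4=s, y(cons)+5=d, a(vowel)+4=e, g(cons)+5=l, e(vowel)+4=i.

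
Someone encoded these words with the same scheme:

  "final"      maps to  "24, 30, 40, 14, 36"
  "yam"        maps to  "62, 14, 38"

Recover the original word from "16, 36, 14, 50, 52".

Each letter becomes 2×(its alphabet position, a=1..z=26) + 12.
Undoing it on 16, 36, 14, 50, 52: 16→(16−12)÷2=2=b, 36→(36−12)÷2=12=l, 14→(14−12)÷2=1=a, 50→(50−12)÷2=19=s, 52→(52−12)÷2=20=t.

blast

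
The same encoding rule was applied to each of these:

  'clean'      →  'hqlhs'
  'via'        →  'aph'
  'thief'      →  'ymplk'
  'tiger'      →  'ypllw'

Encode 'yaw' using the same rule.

dhb

The shift depends on letter class: consonant c→h is +5, but vowel e→l is +7. Vowels shift forward by 7 and consonants shift forward by 5.
For yaw: y(cons)+5=d, a(vowel)+7=h, w(cons)+5=b.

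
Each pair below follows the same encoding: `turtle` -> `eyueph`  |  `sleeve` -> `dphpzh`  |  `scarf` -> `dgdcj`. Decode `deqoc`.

sandy

Shifts by position in turtle: pos 0: t→e (+11), pos 1: u→y (+4), pos 2: r→u (+3), pos 3: t→e (+11), pos 4: l→p (+4), pos 5: e→h (+3) — repeating every 3. The shifts repeat in a cycle of length 3: positions 0,1,… shift by +11, +4, +3, then the pattern repeats.
Undoing it on deqoc: d−11=s, e−4=a, q−3=n, o−11=d, c−4=y.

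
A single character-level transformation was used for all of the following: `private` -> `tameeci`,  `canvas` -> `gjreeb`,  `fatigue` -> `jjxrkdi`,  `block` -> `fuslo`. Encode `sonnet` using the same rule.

Shifts by position in private: pos 0: p→t (+4), pos 1: r→a (+9), pos 2: i→m (+4), pos 3: v→e (+9) — repeating every 2. The shifts repeat in a cycle of length 2: positions 0,1,… shift by +4, +9, then the pattern repeats.
Applying it to sonnet: s+4=w, o+9=x, n+4=r, n+9=w, e+4=i, t+9=c.

wxrwic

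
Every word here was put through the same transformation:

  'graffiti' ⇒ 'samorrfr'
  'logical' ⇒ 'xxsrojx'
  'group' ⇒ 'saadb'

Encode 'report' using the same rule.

dnbxdc

It's a Vigenère-style cipher with numeric key [12,9]: position i shifts by key[i mod 2].
For report: r+12=d, e+9=n, p+12=b, o+9=x, r+12=d, t+9=c.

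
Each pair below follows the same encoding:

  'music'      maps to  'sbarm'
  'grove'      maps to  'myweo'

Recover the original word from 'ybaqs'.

sushi

In music: m→s is +6, u→b is +7, s→a is +8, i→r is +9 — the shift increases by 1 each position. The shift increases by 1 at each position, starting from +6: 6, 7, 8, ….
Decoding ybaqs: y−6=s, b−7=u, a−8=s, q−9=h, s−10=i.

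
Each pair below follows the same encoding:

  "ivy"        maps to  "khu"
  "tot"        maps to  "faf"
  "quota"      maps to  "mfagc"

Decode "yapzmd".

The word is reversed, then every letter is shifted forward by 12.
Decoding yapzmd: shift back: y−12=m, a−12=o, p−12=d, z−12=n, m−12=a, d−12=r → modnar; then reverse → random.

random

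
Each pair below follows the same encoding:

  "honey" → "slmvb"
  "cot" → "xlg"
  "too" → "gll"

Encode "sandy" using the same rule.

This is the alphabet-reversal cipher (Atbash): a becomes z, b becomes y, etc.
For sandy: s↔h, a↔z, n↔m, d↔w, y↔b.

hzmwb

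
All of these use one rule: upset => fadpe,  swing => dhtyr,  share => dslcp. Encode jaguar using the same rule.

Compare letters: u→f is +11, p→a is +11, s→d is +11 — a constant shift. This is a Caesar cipher with shift 11.
Applying it to jaguar: j+11=u, a+11=l, g+11=r, u+11=f, a+11=l, r+11=c.

ulrflc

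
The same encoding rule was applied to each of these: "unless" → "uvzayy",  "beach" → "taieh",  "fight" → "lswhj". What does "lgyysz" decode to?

u(20)→u(20) and n(13)→v(21) fit y≡11x+8 (mod 26); the inverse of 11 mod 26 is 19. Treating letters as 0–25, the rule is x ↦ 11x + 8 (mod 26).
Reversing it on lgyysz: l(11)→19·(11−8)≡5=f; g(6)→19·(6−8)≡14=o; y(24)→19·(24−8)≡18=s; y(24)→19·(24−8)≡18=s; s(18)→19·(18−8)≡8=i; z(25)→19·(25−8)≡11=l (all mod 26).

fossil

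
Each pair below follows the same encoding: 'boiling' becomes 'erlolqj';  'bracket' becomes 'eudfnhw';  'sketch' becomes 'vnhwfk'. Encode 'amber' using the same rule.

dpehu

It's a constant shift of +3 (ROT3).
On amber: a+3=d, m+3=p, b+3=e, e+3=h, r+3=u.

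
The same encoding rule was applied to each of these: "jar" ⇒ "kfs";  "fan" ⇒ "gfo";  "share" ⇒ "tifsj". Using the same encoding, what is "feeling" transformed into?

The shift depends on letter class: consonant j→k is +1, but vowel a→f is +5. Vowels shift forward by 5 and consonants shift forward by 1.
Applying it to feeling: f(cons)+1=g, e(vowel)+5=j, e(vowel)+5=j, l(cons)+1=m, i(vowel)+5=n, n(cons)+1=o, g(cons)+1=h.

gjjmnoh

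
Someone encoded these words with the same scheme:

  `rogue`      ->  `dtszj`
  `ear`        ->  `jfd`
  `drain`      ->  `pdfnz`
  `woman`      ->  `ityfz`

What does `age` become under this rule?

fsj

The shift depends on letter class: consonant r→d is +12, but vowel o→t is +5. The rule splits by letter class: vowels +5, consonants +12.
Applying it to age: a(vowel)+5=f, g(cons)+12=s, e(vowel)+5=j.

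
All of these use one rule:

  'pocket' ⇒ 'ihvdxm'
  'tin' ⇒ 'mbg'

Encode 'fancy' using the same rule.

Compare letters: p→i is +19, o→h is +19, c→v is +19 — a constant shift. Every letter moves 19 places later in the alphabet, wrapping around z→a.
On fancy: f+19=y, a+19=t, n+19=g, c+19=v, y+19=r.

ytgvr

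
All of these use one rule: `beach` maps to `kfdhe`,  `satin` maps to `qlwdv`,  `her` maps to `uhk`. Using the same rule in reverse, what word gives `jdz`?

wag

The output letters match the input read backwards, each shifted +3: beach reversed is hcaeb. Read the word backwards and shift each letter +3.
Undoing it on jdz: shift back: j−3=g, d−3=a, z−3=w → gaw; then reverse → wag.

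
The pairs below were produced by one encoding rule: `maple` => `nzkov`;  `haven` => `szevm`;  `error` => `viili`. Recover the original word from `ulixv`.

force

Each pair mirrors across the alphabet (m↔n, a↔z, p↔k): positions sum to 25. Letters are reflected about the middle of the alphabet (position → 25−position): Atbash.
Undoing it on ulixv: u↔f, l↔o, i↔r, x↔c, v↔e.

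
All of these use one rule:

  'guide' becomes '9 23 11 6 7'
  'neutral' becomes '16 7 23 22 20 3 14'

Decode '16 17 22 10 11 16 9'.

g is letter #7 and maps to 9: an offset of 2. The number is (letter's place in the alphabet, a=1) + 2.
Undoing it on 16 17 22 10 11 16 9: 16→(16−2)÷1=14=n, 17→(17−2)÷1=15=o, 22→(22−2)÷1=20=t, 10→(10−2)÷1=8=h, 11→(11−2)÷1=9=i, 16→(16−2)÷1=14=n, 9→(9−2)÷1=7=g.

nothing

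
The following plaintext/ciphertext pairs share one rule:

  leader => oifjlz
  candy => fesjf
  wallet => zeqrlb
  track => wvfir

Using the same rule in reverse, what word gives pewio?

Letter i (0-indexed) is shifted by i+3, so successive shifts are 3, 4, 5, ….
Undoing it on pewio: p−3=m, e−4=a, w−5=r, i−6=c, o−7=h.

march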